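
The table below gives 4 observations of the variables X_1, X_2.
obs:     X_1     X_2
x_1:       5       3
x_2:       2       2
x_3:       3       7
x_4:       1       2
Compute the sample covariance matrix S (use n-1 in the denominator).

Step 1 — column means:
  mean(X_1) = (5 + 2 + 3 + 1) / 4 = 11/4 = 2.75
  mean(X_2) = (3 + 2 + 7 + 2) / 4 = 14/4 = 3.5

Step 2 — sample covariance S[i,j] = (1/(n-1)) · Σ_k (x_{k,i} - mean_i) · (x_{k,j} - mean_j), with n-1 = 3.
  S[X_1,X_1] = ((2.25)·(2.25) + (-0.75)·(-0.75) + (0.25)·(0.25) + (-1.75)·(-1.75)) / 3 = 8.75/3 = 2.9167
  S[X_1,X_2] = ((2.25)·(-0.5) + (-0.75)·(-1.5) + (0.25)·(3.5) + (-1.75)·(-1.5)) / 3 = 3.5/3 = 1.1667
  S[X_2,X_2] = ((-0.5)·(-0.5) + (-1.5)·(-1.5) + (3.5)·(3.5) + (-1.5)·(-1.5)) / 3 = 17/3 = 5.6667

S is symmetric (S[j,i] = S[i,j]). Assembling:

S = [[2.9167, 1.1667],
 [1.1667, 5.6667]]


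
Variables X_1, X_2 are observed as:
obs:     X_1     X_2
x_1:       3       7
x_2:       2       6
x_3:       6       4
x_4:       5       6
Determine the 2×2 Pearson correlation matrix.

Step 1 — column means:
  mean(X_1) = (3 + 2 + 6 + 5) / 4 = 16/4 = 4
  mean(X_2) = (7 + 6 + 4 + 6) / 4 = 23/4 = 5.75

Step 2 — sample variances and covariances s[i,j] = (1/(n-1)) · Σ_k (x_{k,i} - mean_i) · (x_{k,j} - mean_j), with n-1 = 3:
  s[X_1,X_1] = ((-1)·(-1) + (-2)·(-2) + (2)·(2) + (1)·(1)) / 3 = 10/3 = 3.3333
  s[X_1,X_2] = ((-1)·(1.25) + (-2)·(0.25) + (2)·(-1.75) + (1)·(0.25)) / 3 = -5/3 = -1.6667
  s[X_2,X_2] = ((1.25)·(1.25) + (0.25)·(0.25) + (-1.75)·(-1.75) + (0.25)·(0.25)) / 3 = 4.75/3 = 1.5833
  Sample standard deviations s_i = √(s[i,i]):
  s(X_1) = √(3.3333) = 1.8257
  s(X_2) = √(1.5833) = 1.2583

Step 3 — r_{ij} = s_{ij} / (s_i · s_j):
  r[X_1,X_1] = 1 (diagonal).
  r[X_1,X_2] = -1.6667 / (1.8257 · 1.2583) = -1.6667 / 2.2973 = -0.7255
  r[X_2,X_2] = 1 (diagonal).

R is symmetric with unit diagonal. Assembling:

R = [[1, -0.7255],
 [-0.7255, 1]]


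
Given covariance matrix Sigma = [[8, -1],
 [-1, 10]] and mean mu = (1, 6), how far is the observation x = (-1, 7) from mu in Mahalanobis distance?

Step 1 — centre the observation: (x - mu) = (-2, 1).

Step 2 — invert Sigma. det(Sigma) = 8·10 - (-1)² = 79.
  Sigma^{-1} = (1/det) · [[d, -b], [-b, a]] = [[0.1266, 0.0127],
 [0.0127, 0.1013]].

Step 3 — form the quadratic (x - mu)^T · Sigma^{-1} · (x - mu):
  Sigma^{-1} · (x - mu) = (-0.2405, 0.0759).
  (x - mu)^T · [Sigma^{-1} · (x - mu)] = (-2)·(-0.2405) + (1)·(0.0759) = 0.557.

Step 4 — take square root: d = √(0.557) ≈ 0.7463.

d(x, mu) = √(0.557) ≈ 0.7463


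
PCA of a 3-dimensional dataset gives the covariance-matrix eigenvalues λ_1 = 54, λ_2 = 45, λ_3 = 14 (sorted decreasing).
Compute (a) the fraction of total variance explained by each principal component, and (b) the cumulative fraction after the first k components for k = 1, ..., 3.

Step 1 — total variance = trace(Sigma) = Σ λ_i = 54 + 45 + 14 = 113.

Step 2 — fraction explained by component i = λ_i / Σ λ:
  PC1: 54/113 = 0.4779
  PC2: 45/113 = 0.3982
  PC3: 14/113 = 0.1239

Step 3 — cumulative fraction after k components = (λ_1 + ... + λ_k) / Σ λ:
  k = 1: 54/113 = 0.4779
  k = 2: (54 + 45)/113 = 99/113 = 0.8761
  k = 3: (54 + 45 + 14)/113 = 113/113 = 1

Summary (fraction, with percent):

explained: PC1 0.4779 (47.79%), PC2 0.3982 (39.82%), PC3 0.1239 (12.39%);  cumulative: 0.4779, 0.8761, 1


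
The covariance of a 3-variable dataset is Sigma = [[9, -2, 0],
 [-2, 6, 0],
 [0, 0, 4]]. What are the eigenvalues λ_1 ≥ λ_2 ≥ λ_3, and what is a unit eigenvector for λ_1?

Step 1 — characteristic polynomial p(λ) = det(λI - Sigma) = λ³ - tr·λ² + c_1·λ - det, where tr = trace, c_1 = sum of the principal 2×2 minors, det = det(Sigma):
  tr = 9 + 6 + 4 = 19,
  c_1 = (9·6 - (-2)²) + (9·4 - (0)²) + (6·4 - (0)²) = 50 + 36 + 24 = 110,
  det = 9·(6·4 - (0)²) - (-2)·((-2)·4 - (0)·(0)) + (0)·((-2)·(0) - 6·(0)) = 9·(24) - (-2)·(-8) + (0)·(0) = 200.
  So p(λ) = λ³ - 19λ² + 110λ - 200.
Step 2 — look for an integer root (rational root theorem: any rational root is an integer divisor of 200). Testing λ = 4:
  p(4) = 64 - 304 + 440 - 200 = 0  ✓
  Dividing out (λ - 4): p(λ) = (λ - 4)(λ² - 15λ + 50).
Step 3 — remaining eigenvalues from the quadratic λ² - 15λ + 50 = 0:
  Δ = 15² - 4·50 = 225 - 200 = 25,  λ = (15 ± √25)/2 = (15 ± 5)/2 = 10 or 5.
  Sorted: λ_1 = 10,  λ_2 = 5,  λ_3 = 4  (check: sum = 19 = tr ✓).

Step 4 — unit eigenvector for λ_1 = 10: v spans the null space of (Sigma - λ_1 I), whose rows are
  r_1 = (-1, -2, 0),  r_2 = (-2, -4, 0),  r_3 = (0, 0, -6).
  v is orthogonal to every row, so take v ∝ r_1 × r_3 = ((-2)·(-6) - (0)·(0), (0)·(0) - (-1)·(-6), (-1)·(0) - (-2)·(0)) = (12, -6, 0).
  Rescale (divide by 6): u = (2, -1, 0).
  ||u|| = √((2)² + (-1)² + (0)²) = √(5) ≈ 2.2361,  v_1 = u/||u|| ≈ (0.8944, -0.4472, 0) (||v_1|| = 1).

λ_1 = 10,  λ_2 = 5,  λ_3 = 4;  v_1 ≈ (0.8944, -0.4472, 0)


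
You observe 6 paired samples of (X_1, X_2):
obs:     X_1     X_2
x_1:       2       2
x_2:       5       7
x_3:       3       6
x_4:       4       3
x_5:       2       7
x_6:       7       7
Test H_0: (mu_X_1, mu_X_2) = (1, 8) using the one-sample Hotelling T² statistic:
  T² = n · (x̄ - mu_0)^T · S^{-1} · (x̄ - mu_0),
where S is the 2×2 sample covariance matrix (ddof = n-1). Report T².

Step 1 — sample mean vector:
  mean(X_1) = (2 + 5 + 3 + 4 + 2 + 7) / 6 = 23/6 = 3.8333
  mean(X_2) = (2 + 7 + 6 + 3 + 7 + 7) / 6 = 32/6 = 5.3333
  x̄ = (3.8333, 5.3333),  deviation x̄ - mu_0 = (3.8333, 5.3333) - (1, 8) = (2.8333, -2.6667).

Step 2 — sample covariance matrix, S[i,j] = (1/(n-1)) · Σ_k (x_{k,i} - mean_i) · (x_{k,j} - mean_j), divisor n-1 = 5:
  S[X_1,X_1] = ((-1.8333)·(-1.8333) + (1.1667)·(1.1667) + (-0.8333)·(-0.8333) + (0.1667)·(0.1667) + (-1.8333)·(-1.8333) + (3.1667)·(3.1667)) / 5 = 18.8333/5 = 3.7667
  S[X_1,X_2] = ((-1.8333)·(-3.3333) + (1.1667)·(1.6667) + (-0.8333)·(0.6667) + (0.1667)·(-2.3333) + (-1.8333)·(1.6667) + (3.1667)·(1.6667)) / 5 = 9.3333/5 = 1.8667
  S[X_2,X_2] = ((-3.3333)·(-3.3333) + (1.6667)·(1.6667) + (0.6667)·(0.6667) + (-2.3333)·(-2.3333) + (1.6667)·(1.6667) + (1.6667)·(1.6667)) / 5 = 25.3333/5 = 5.0667
  S = [[3.7667, 1.8667],
 [1.8667, 5.0667]].

Step 3 — invert S. det(S) = 3.7667·5.0667 - (1.8667)² = 15.6.
  S^{-1} = (1/det) · [[d, -b], [-b, a]] = [[0.3248, -0.1197],
 [-0.1197, 0.2415]].

Step 4 — quadratic form (x̄ - mu_0)^T · S^{-1} · (x̄ - mu_0):
  S^{-1} · (x̄ - mu_0) = (1.2393, -0.9829),
  (x̄ - mu_0)^T · [...] = (2.8333)·(1.2393) + (-2.6667)·(-0.9829) = 6.1325.

Step 5 — scale by n: T² = 6 · 6.1325 = 36.7949.

T² ≈ 36.7949


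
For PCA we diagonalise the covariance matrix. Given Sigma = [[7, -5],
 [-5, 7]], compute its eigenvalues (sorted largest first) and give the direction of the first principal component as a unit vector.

Step 1 — characteristic polynomial of 2×2 Sigma:
  det(Sigma - λI) = λ² - trace · λ + det = 0.
  trace = 7 + 7 = 14, det = 7·7 - (-5)² = 24.
Step 2 — discriminant:
  Δ = trace² - 4·det = 196 - 96 = 100.
Step 3 — eigenvalues:
  λ = (trace ± √Δ)/2 = (14 ± 10)/2,
  λ_1 = 12,  λ_2 = 2.

Step 4 — unit eigenvector for λ_1: solve (Sigma - λ_1 I)v = 0. First row:
  (7 - 12)·v_x + (-5)·v_y = 0, i.e. (-5)·v_x + (-5)·v_y = 0,
  so v ∝ (b, λ_1 - a) = (-5, 5); multiply by -1 so the first entry is positive: u = (5, -5).
  ||u|| = √((5)² + (-5)²) = √(50) ≈ 7.0711,
  v_1 = u/||u|| ≈ (0.7071, -0.7071) (||v_1|| = 1).

λ_1 = 12,  λ_2 = 2;  v_1 ≈ (0.7071, -0.7071)


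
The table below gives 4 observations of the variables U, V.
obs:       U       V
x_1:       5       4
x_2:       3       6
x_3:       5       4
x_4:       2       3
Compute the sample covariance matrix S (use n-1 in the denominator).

Step 1 — column means:
  mean(U) = (5 + 3 + 5 + 2) / 4 = 15/4 = 3.75
  mean(V) = (4 + 6 + 4 + 3) / 4 = 17/4 = 4.25

Step 2 — sample covariance S[i,j] = (1/(n-1)) · Σ_k (x_{k,i} - mean_i) · (x_{k,j} - mean_j), with n-1 = 3.
  S[U,U] = ((1.25)·(1.25) + (-0.75)·(-0.75) + (1.25)·(1.25) + (-1.75)·(-1.75)) / 3 = 6.75/3 = 2.25
  S[U,V] = ((1.25)·(-0.25) + (-0.75)·(1.75) + (1.25)·(-0.25) + (-1.75)·(-1.25)) / 3 = 0.25/3 = 0.0833
  S[V,V] = ((-0.25)·(-0.25) + (1.75)·(1.75) + (-0.25)·(-0.25) + (-1.25)·(-1.25)) / 3 = 4.75/3 = 1.5833

S is symmetric (S[j,i] = S[i,j]). Assembling:

S = [[2.25, 0.0833],
 [0.0833, 1.5833]]


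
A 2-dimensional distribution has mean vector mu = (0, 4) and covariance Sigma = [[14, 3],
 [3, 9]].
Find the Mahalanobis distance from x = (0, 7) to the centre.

Step 1 — centre the observation: (x - mu) = (0, 3).

Step 2 — invert Sigma. det(Sigma) = 14·9 - (3)² = 117.
  Sigma^{-1} = (1/det) · [[d, -b], [-b, a]] = [[0.0769, -0.0256],
 [-0.0256, 0.1197]].

Step 3 — form the quadratic (x - mu)^T · Sigma^{-1} · (x - mu):
  Sigma^{-1} · (x - mu) = (-0.0769, 0.359).
  (x - mu)^T · [Sigma^{-1} · (x - mu)] = (0)·(-0.0769) + (3)·(0.359) = 1.0769.

Step 4 — take square root: d = √(1.0769) ≈ 1.0377.

d(x, mu) = √(1.0769) ≈ 1.0377


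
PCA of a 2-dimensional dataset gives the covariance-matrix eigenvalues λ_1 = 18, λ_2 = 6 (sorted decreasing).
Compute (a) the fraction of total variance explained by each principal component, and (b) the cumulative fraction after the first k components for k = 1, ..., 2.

Step 1 — total variance = trace(Sigma) = Σ λ_i = 18 + 6 = 24.

Step 2 — fraction explained by component i = λ_i / Σ λ:
  PC1: 18/24 = 0.75
  PC2: 6/24 = 0.25

Step 3 — cumulative fraction after k components = (λ_1 + ... + λ_k) / Σ λ:
  k = 1: 18/24 = 0.75
  k = 2: (18 + 6)/24 = 24/24 = 1

Summary (fraction, with percent):

explained: PC1 0.75 (75%), PC2 0.25 (25%);  cumulative: 0.75, 1


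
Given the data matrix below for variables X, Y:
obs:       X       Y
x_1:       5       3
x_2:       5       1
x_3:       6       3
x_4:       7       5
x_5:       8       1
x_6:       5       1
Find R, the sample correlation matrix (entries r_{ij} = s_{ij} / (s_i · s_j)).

Step 1 — column means:
  mean(X) = (5 + 5 + 6 + 7 + 8 + 5) / 6 = 36/6 = 6
  mean(Y) = (3 + 1 + 3 + 5 + 1 + 1) / 6 = 14/6 = 2.3333

Step 2 — sample variances and covariances s[i,j] = (1/(n-1)) · Σ_k (x_{k,i} - mean_i) · (x_{k,j} - mean_j), with n-1 = 5:
  s[X,X] = ((-1)·(-1) + (-1)·(-1) + (0)·(0) + (1)·(1) + (2)·(2) + (-1)·(-1)) / 5 = 8/5 = 1.6
  s[X,Y] = ((-1)·(0.6667) + (-1)·(-1.3333) + (0)·(0.6667) + (1)·(2.6667) + (2)·(-1.3333) + (-1)·(-1.3333)) / 5 = 2/5 = 0.4
  s[Y,Y] = ((0.6667)·(0.6667) + (-1.3333)·(-1.3333) + (0.6667)·(0.6667) + (2.6667)·(2.6667) + (-1.3333)·(-1.3333) + (-1.3333)·(-1.3333)) / 5 = 13.3333/5 = 2.6667
  Sample standard deviations s_i = √(s[i,i]):
  s(X) = √(1.6) = 1.2649
  s(Y) = √(2.6667) = 1.633

Step 3 — r_{ij} = s_{ij} / (s_i · s_j):
  r[X,X] = 1 (diagonal).
  r[X,Y] = 0.4 / (1.2649 · 1.633) = 0.4 / 2.0656 = 0.1936
  r[Y,Y] = 1 (diagonal).

R is symmetric with unit diagonal. Assembling:

R = [[1, 0.1936],
 [0.1936, 1]]


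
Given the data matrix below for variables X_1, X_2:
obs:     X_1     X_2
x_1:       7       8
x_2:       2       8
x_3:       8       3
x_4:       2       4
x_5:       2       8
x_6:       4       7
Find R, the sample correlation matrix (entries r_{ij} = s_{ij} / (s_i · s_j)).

Step 1 — column means:
  mean(X_1) = (7 + 2 + 8 + 2 + 2 + 4) / 6 = 25/6 = 4.1667
  mean(X_2) = (8 + 8 + 3 + 4 + 8 + 7) / 6 = 38/6 = 6.3333

Step 2 — sample variances and covariances s[i,j] = (1/(n-1)) · Σ_k (x_{k,i} - mean_i) · (x_{k,j} - mean_j), with n-1 = 5:
  s[X_1,X_1] = ((2.8333)·(2.8333) + (-2.1667)·(-2.1667) + (3.8333)·(3.8333) + (-2.1667)·(-2.1667) + (-2.1667)·(-2.1667) + (-0.1667)·(-0.1667)) / 5 = 36.8333/5 = 7.3667
  s[X_1,X_2] = ((2.8333)·(1.6667) + (-2.1667)·(1.6667) + (3.8333)·(-3.3333) + (-2.1667)·(-2.3333) + (-2.1667)·(1.6667) + (-0.1667)·(0.6667)) / 5 = -10.3333/5 = -2.0667
  s[X_2,X_2] = ((1.6667)·(1.6667) + (1.6667)·(1.6667) + (-3.3333)·(-3.3333) + (-2.3333)·(-2.3333) + (1.6667)·(1.6667) + (0.6667)·(0.6667)) / 5 = 25.3333/5 = 5.0667
  Sample standard deviations s_i = √(s[i,i]):
  s(X_1) = √(7.3667) = 2.7142
  s(X_2) = √(5.0667) = 2.2509

Step 3 — r_{ij} = s_{ij} / (s_i · s_j):
  r[X_1,X_1] = 1 (diagonal).
  r[X_1,X_2] = -2.0667 / (2.7142 · 2.2509) = -2.0667 / 6.1094 = -0.3383
  r[X_2,X_2] = 1 (diagonal).

R is symmetric with unit diagonal. Assembling:

R = [[1, -0.3383],
 [-0.3383, 1]]


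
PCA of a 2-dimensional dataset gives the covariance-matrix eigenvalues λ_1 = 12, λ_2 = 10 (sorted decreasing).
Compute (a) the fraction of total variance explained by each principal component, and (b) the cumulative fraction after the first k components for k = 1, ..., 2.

Step 1 — total variance = trace(Sigma) = Σ λ_i = 12 + 10 = 22.

Step 2 — fraction explained by component i = λ_i / Σ λ:
  PC1: 12/22 = 0.5455
  PC2: 10/22 = 0.4545

Step 3 — cumulative fraction after k components = (λ_1 + ... + λ_k) / Σ λ:
  k = 1: 12/22 = 0.5455
  k = 2: (12 + 10)/22 = 22/22 = 1

Summary (fraction, with percent):

explained: PC1 0.5455 (54.55%), PC2 0.4545 (45.45%);  cumulative: 0.5455, 1


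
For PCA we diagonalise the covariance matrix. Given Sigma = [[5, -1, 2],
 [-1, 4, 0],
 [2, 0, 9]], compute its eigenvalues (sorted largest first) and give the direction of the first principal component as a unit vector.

Step 1 — characteristic polynomial p(λ) = det(λI - Sigma) = λ³ - tr·λ² + c_1·λ - det, where tr = trace, c_1 = sum of the principal 2×2 minors, det = det(Sigma):
  tr = 5 + 4 + 9 = 18,
  c_1 = (5·4 - (-1)²) + (5·9 - (2)²) + (4·9 - (0)²) = 19 + 41 + 36 = 96,
  det = 5·(4·9 - (0)²) - (-1)·((-1)·9 - (0)·(2)) + (2)·((-1)·(0) - 4·(2)) = 5·(36) - (-1)·(-9) + (2)·(-8) = 155.
  So p(λ) = λ³ - 18λ² + 96λ - 155.
Step 2 — look for an integer root (rational root theorem: any rational root is an integer divisor of 155). Testing λ = 5:
  p(5) = 125 - 450 + 480 - 155 = 0  ✓
  Dividing out (λ - 5): p(λ) = (λ - 5)(λ² - 13λ + 31).
Step 3 — remaining eigenvalues from the quadratic λ² - 13λ + 31 = 0:
  Δ = 13² - 4·31 = 169 - 124 = 45,  λ = (13 ± √45)/2 = (13 ± 6.7082)/2 ≈ 9.8541 or 3.1459.
  Sorted: λ_1 = 9.8541,  λ_2 = 5,  λ_3 = 3.1459  (check: sum = 18 = tr ✓).

Step 4 — unit eigenvector for λ_1 ≈ 9.8541: v spans the null space of (Sigma - λ_1 I), whose rows are
  r_1 = (-4.8541, -1, 2),  r_2 = (-1, -5.8541, 0),  r_3 = (2, 0, -0.8541).
  v is orthogonal to every row, so take v ∝ r_1 × r_2 = ((-1)·(0) - (2)·(-5.8541), (2)·(-1) - (-4.8541)·(0), (-4.8541)·(-5.8541) - (-1)·(-1)) ≈ (11.7082, -2, 27.4164).
  Let u = (11.7082, -2, 27.4164).
  ||u|| = √((11.7082)² + (-2)² + (27.4164)²) = √(892.7415) ≈ 29.8788,  v_1 = u/||u|| ≈ (0.3919, -0.0669, 0.9176) (||v_1|| = 1).

λ_1 = 9.8541,  λ_2 = 5,  λ_3 = 3.1459;  v_1 ≈ (0.3919, -0.0669, 0.9176)


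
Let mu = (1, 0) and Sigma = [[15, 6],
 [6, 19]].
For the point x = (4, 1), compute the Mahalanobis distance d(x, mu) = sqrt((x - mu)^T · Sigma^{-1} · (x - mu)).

Step 1 — centre the observation: (x - mu) = (3, 1).

Step 2 — invert Sigma. det(Sigma) = 15·19 - (6)² = 249.
  Sigma^{-1} = (1/det) · [[d, -b], [-b, a]] = [[0.0763, -0.0241],
 [-0.0241, 0.0602]].

Step 3 — form the quadratic (x - mu)^T · Sigma^{-1} · (x - mu):
  Sigma^{-1} · (x - mu) = (0.2048, -0.012).
  (x - mu)^T · [Sigma^{-1} · (x - mu)] = (3)·(0.2048) + (1)·(-0.012) = 0.6024.

Step 4 — take square root: d = √(0.6024) ≈ 0.7762.

d(x, mu) = √(0.6024) ≈ 0.7762


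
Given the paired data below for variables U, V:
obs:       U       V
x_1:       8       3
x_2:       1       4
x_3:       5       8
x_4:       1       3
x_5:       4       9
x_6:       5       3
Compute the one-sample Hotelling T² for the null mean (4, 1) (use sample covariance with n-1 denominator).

Step 1 — sample mean vector:
  mean(U) = (8 + 1 + 5 + 1 + 4 + 5) / 6 = 24/6 = 4
  mean(V) = (3 + 4 + 8 + 3 + 9 + 3) / 6 = 30/6 = 5
  x̄ = (4, 5),  deviation x̄ - mu_0 = (4, 5) - (4, 1) = (0, 4).

Step 2 — sample covariance matrix, S[i,j] = (1/(n-1)) · Σ_k (x_{k,i} - mean_i) · (x_{k,j} - mean_j), divisor n-1 = 5:
  S[U,U] = ((4)·(4) + (-3)·(-3) + (1)·(1) + (-3)·(-3) + (0)·(0) + (1)·(1)) / 5 = 36/5 = 7.2
  S[U,V] = ((4)·(-2) + (-3)·(-1) + (1)·(3) + (-3)·(-2) + (0)·(4) + (1)·(-2)) / 5 = 2/5 = 0.4
  S[V,V] = ((-2)·(-2) + (-1)·(-1) + (3)·(3) + (-2)·(-2) + (4)·(4) + (-2)·(-2)) / 5 = 38/5 = 7.6
  S = [[7.2, 0.4],
 [0.4, 7.6]].

Step 3 — invert S. det(S) = 7.2·7.6 - (0.4)² = 54.56.
  S^{-1} = (1/det) · [[d, -b], [-b, a]] = [[0.1393, -0.0073],
 [-0.0073, 0.132]].

Step 4 — quadratic form (x̄ - mu_0)^T · S^{-1} · (x̄ - mu_0):
  S^{-1} · (x̄ - mu_0) = (-0.0293, 0.5279),
  (x̄ - mu_0)^T · [...] = (0)·(-0.0293) + (4)·(0.5279) = 2.1114.

Step 5 — scale by n: T² = 6 · 2.1114 = 12.6686.

T² ≈ 12.6686


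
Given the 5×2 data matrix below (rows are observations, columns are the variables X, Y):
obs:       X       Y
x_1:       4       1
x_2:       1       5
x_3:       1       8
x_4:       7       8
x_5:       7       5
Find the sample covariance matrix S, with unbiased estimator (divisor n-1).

Step 1 — column means:
  mean(X) = (4 + 1 + 1 + 7 + 7) / 5 = 20/5 = 4
  mean(Y) = (1 + 5 + 8 + 8 + 5) / 5 = 27/5 = 5.4

Step 2 — sample covariance S[i,j] = (1/(n-1)) · Σ_k (x_{k,i} - mean_i) · (x_{k,j} - mean_j), with n-1 = 4.
  S[X,X] = ((0)·(0) + (-3)·(-3) + (-3)·(-3) + (3)·(3) + (3)·(3)) / 4 = 36/4 = 9
  S[X,Y] = ((0)·(-4.4) + (-3)·(-0.4) + (-3)·(2.6) + (3)·(2.6) + (3)·(-0.4)) / 4 = 0/4 = 0
  S[Y,Y] = ((-4.4)·(-4.4) + (-0.4)·(-0.4) + (2.6)·(2.6) + (2.6)·(2.6) + (-0.4)·(-0.4)) / 4 = 33.2/4 = 8.3

S is symmetric (S[j,i] = S[i,j]). Assembling:

S = [[9, 0],
 [0, 8.3]]


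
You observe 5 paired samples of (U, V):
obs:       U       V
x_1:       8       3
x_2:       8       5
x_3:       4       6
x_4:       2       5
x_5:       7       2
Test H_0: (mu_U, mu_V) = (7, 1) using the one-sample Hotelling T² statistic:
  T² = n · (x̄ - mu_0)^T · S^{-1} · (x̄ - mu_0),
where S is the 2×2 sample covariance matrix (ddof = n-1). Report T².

Step 1 — sample mean vector:
  mean(U) = (8 + 8 + 4 + 2 + 7) / 5 = 29/5 = 5.8
  mean(V) = (3 + 5 + 6 + 5 + 2) / 5 = 21/5 = 4.2
  x̄ = (5.8, 4.2),  deviation x̄ - mu_0 = (5.8, 4.2) - (7, 1) = (-1.2, 3.2).

Step 2 — sample covariance matrix, S[i,j] = (1/(n-1)) · Σ_k (x_{k,i} - mean_i) · (x_{k,j} - mean_j), divisor n-1 = 4:
  S[U,U] = ((2.2)·(2.2) + (2.2)·(2.2) + (-1.8)·(-1.8) + (-3.8)·(-3.8) + (1.2)·(1.2)) / 4 = 28.8/4 = 7.2
  S[U,V] = ((2.2)·(-1.2) + (2.2)·(0.8) + (-1.8)·(1.8) + (-3.8)·(0.8) + (1.2)·(-2.2)) / 4 = -9.8/4 = -2.45
  S[V,V] = ((-1.2)·(-1.2) + (0.8)·(0.8) + (1.8)·(1.8) + (0.8)·(0.8) + (-2.2)·(-2.2)) / 4 = 10.8/4 = 2.7
  S = [[7.2, -2.45],
 [-2.45, 2.7]].

Step 3 — invert S. det(S) = 7.2·2.7 - (-2.45)² = 13.4375.
  S^{-1} = (1/det) · [[d, -b], [-b, a]] = [[0.2009, 0.1823],
 [0.1823, 0.5358]].

Step 4 — quadratic form (x̄ - mu_0)^T · S^{-1} · (x̄ - mu_0):
  S^{-1} · (x̄ - mu_0) = (0.3423, 1.4958),
  (x̄ - mu_0)^T · [...] = (-1.2)·(0.3423) + (3.2)·(1.4958) = 4.3758.

Step 5 — scale by n: T² = 5 · 4.3758 = 21.8791.

T² ≈ 21.8791


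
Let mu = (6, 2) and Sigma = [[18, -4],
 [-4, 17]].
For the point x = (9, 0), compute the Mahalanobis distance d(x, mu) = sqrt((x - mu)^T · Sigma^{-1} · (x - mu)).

Step 1 — centre the observation: (x - mu) = (3, -2).

Step 2 — invert Sigma. det(Sigma) = 18·17 - (-4)² = 290.
  Sigma^{-1} = (1/det) · [[d, -b], [-b, a]] = [[0.0586, 0.0138],
 [0.0138, 0.0621]].

Step 3 — form the quadratic (x - mu)^T · Sigma^{-1} · (x - mu):
  Sigma^{-1} · (x - mu) = (0.1483, -0.0828).
  (x - mu)^T · [Sigma^{-1} · (x - mu)] = (3)·(0.1483) + (-2)·(-0.0828) = 0.6103.

Step 4 — take square root: d = √(0.6103) ≈ 0.7812.

d(x, mu) = √(0.6103) ≈ 0.7812


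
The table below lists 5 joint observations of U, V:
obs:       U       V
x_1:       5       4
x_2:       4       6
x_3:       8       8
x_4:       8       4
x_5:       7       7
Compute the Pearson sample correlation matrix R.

Step 1 — column means:
  mean(U) = (5 + 4 + 8 + 8 + 7) / 5 = 32/5 = 6.4
  mean(V) = (4 + 6 + 8 + 4 + 7) / 5 = 29/5 = 5.8

Step 2 — sample variances and covariances s[i,j] = (1/(n-1)) · Σ_k (x_{k,i} - mean_i) · (x_{k,j} - mean_j), with n-1 = 4:
  s[U,U] = ((-1.4)·(-1.4) + (-2.4)·(-2.4) + (1.6)·(1.6) + (1.6)·(1.6) + (0.6)·(0.6)) / 4 = 13.2/4 = 3.3
  s[U,V] = ((-1.4)·(-1.8) + (-2.4)·(0.2) + (1.6)·(2.2) + (1.6)·(-1.8) + (0.6)·(1.2)) / 4 = 3.4/4 = 0.85
  s[V,V] = ((-1.8)·(-1.8) + (0.2)·(0.2) + (2.2)·(2.2) + (-1.8)·(-1.8) + (1.2)·(1.2)) / 4 = 12.8/4 = 3.2
  Sample standard deviations s_i = √(s[i,i]):
  s(U) = √(3.3) = 1.8166
  s(V) = √(3.2) = 1.7889

Step 3 — r_{ij} = s_{ij} / (s_i · s_j):
  r[U,U] = 1 (diagonal).
  r[U,V] = 0.85 / (1.8166 · 1.7889) = 0.85 / 3.2496 = 0.2616
  r[V,V] = 1 (diagonal).

R is symmetric with unit diagonal. Assembling:

R = [[1, 0.2616],
 [0.2616, 1]]


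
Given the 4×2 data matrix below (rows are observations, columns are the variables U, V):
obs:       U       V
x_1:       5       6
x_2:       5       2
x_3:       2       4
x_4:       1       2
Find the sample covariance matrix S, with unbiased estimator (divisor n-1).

Step 1 — column means:
  mean(U) = (5 + 5 + 2 + 1) / 4 = 13/4 = 3.25
  mean(V) = (6 + 2 + 4 + 2) / 4 = 14/4 = 3.5

Step 2 — sample covariance S[i,j] = (1/(n-1)) · Σ_k (x_{k,i} - mean_i) · (x_{k,j} - mean_j), with n-1 = 3.
  S[U,U] = ((1.75)·(1.75) + (1.75)·(1.75) + (-1.25)·(-1.25) + (-2.25)·(-2.25)) / 3 = 12.75/3 = 4.25
  S[U,V] = ((1.75)·(2.5) + (1.75)·(-1.5) + (-1.25)·(0.5) + (-2.25)·(-1.5)) / 3 = 4.5/3 = 1.5
  S[V,V] = ((2.5)·(2.5) + (-1.5)·(-1.5) + (0.5)·(0.5) + (-1.5)·(-1.5)) / 3 = 11/3 = 3.6667

S is symmetric (S[j,i] = S[i,j]). Assembling:

S = [[4.25, 1.5],
 [1.5, 3.6667]]


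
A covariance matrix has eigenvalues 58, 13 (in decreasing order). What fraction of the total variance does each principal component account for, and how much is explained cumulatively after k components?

Step 1 — total variance = trace(Sigma) = Σ λ_i = 58 + 13 = 71.

Step 2 — fraction explained by component i = λ_i / Σ λ:
  PC1: 58/71 = 0.8169
  PC2: 13/71 = 0.1831

Step 3 — cumulative fraction after k components = (λ_1 + ... + λ_k) / Σ λ:
  k = 1: 58/71 = 0.8169
  k = 2: (58 + 13)/71 = 71/71 = 1

Summary (fraction, with percent):

explained: PC1 0.8169 (81.69%), PC2 0.1831 (18.31%);  cumulative: 0.8169, 1


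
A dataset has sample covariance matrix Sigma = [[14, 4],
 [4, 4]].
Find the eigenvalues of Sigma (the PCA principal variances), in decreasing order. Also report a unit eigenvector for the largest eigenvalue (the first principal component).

Step 1 — characteristic polynomial of 2×2 Sigma:
  det(Sigma - λI) = λ² - trace · λ + det = 0.
  trace = 14 + 4 = 18, det = 14·4 - (4)² = 40.
Step 2 — discriminant:
  Δ = trace² - 4·det = 324 - 160 = 164.
Step 3 — eigenvalues:
  λ = (trace ± √Δ)/2 = (18 ± 12.8062)/2,
  λ_1 = 15.4031,  λ_2 = 2.5969.

Step 4 — unit eigenvector for λ_1: solve (Sigma - λ_1 I)v = 0. First row:
  (14 - 15.4031)·v_x + (4)·v_y = 0, i.e. (-1.4031)·v_x + (4)·v_y = 0,
  so v ∝ (b, λ_1 - a) = (4, 1.4031) = u.
  ||u|| = √((4)² + (1.4031)²) = √(17.9688) ≈ 4.239,
  v_1 = u/||u|| ≈ (0.9436, 0.331) (||v_1|| = 1).

λ_1 = 15.4031,  λ_2 = 2.5969;  v_1 ≈ (0.9436, 0.331)


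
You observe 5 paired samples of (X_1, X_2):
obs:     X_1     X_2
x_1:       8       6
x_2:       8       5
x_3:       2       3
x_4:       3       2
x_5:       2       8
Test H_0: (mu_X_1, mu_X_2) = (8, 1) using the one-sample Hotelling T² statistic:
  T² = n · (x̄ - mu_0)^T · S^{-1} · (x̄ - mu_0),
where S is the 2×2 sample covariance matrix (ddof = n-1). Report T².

Step 1 — sample mean vector:
  mean(X_1) = (8 + 8 + 2 + 3 + 2) / 5 = 23/5 = 4.6
  mean(X_2) = (6 + 5 + 3 + 2 + 8) / 5 = 24/5 = 4.8
  x̄ = (4.6, 4.8),  deviation x̄ - mu_0 = (4.6, 4.8) - (8, 1) = (-3.4, 3.8).

Step 2 — sample covariance matrix, S[i,j] = (1/(n-1)) · Σ_k (x_{k,i} - mean_i) · (x_{k,j} - mean_j), divisor n-1 = 4:
  S[X_1,X_1] = ((3.4)·(3.4) + (3.4)·(3.4) + (-2.6)·(-2.6) + (-1.6)·(-1.6) + (-2.6)·(-2.6)) / 4 = 39.2/4 = 9.8
  S[X_1,X_2] = ((3.4)·(1.2) + (3.4)·(0.2) + (-2.6)·(-1.8) + (-1.6)·(-2.8) + (-2.6)·(3.2)) / 4 = 5.6/4 = 1.4
  S[X_2,X_2] = ((1.2)·(1.2) + (0.2)·(0.2) + (-1.8)·(-1.8) + (-2.8)·(-2.8) + (3.2)·(3.2)) / 4 = 22.8/4 = 5.7
  S = [[9.8, 1.4],
 [1.4, 5.7]].

Step 3 — invert S. det(S) = 9.8·5.7 - (1.4)² = 53.9.
  S^{-1} = (1/det) · [[d, -b], [-b, a]] = [[0.1058, -0.026],
 [-0.026, 0.1818]].

Step 4 — quadratic form (x̄ - mu_0)^T · S^{-1} · (x̄ - mu_0):
  S^{-1} · (x̄ - mu_0) = (-0.4583, 0.7792),
  (x̄ - mu_0)^T · [...] = (-3.4)·(-0.4583) + (3.8)·(0.7792) = 4.5191.

Step 5 — scale by n: T² = 5 · 4.5191 = 22.5955.

T² ≈ 22.5955


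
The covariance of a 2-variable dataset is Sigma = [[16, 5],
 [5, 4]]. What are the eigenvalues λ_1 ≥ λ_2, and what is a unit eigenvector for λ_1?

Step 1 — characteristic polynomial of 2×2 Sigma:
  det(Sigma - λI) = λ² - trace · λ + det = 0.
  trace = 16 + 4 = 20, det = 16·4 - (5)² = 39.
Step 2 — discriminant:
  Δ = trace² - 4·det = 400 - 156 = 244.
Step 3 — eigenvalues:
  λ = (trace ± √Δ)/2 = (20 ± 15.6205)/2,
  λ_1 = 17.8102,  λ_2 = 2.1898.

Step 4 — unit eigenvector for λ_1: solve (Sigma - λ_1 I)v = 0. First row:
  (16 - 17.8102)·v_x + (5)·v_y = 0, i.e. (-1.8102)·v_x + (5)·v_y = 0,
  so v ∝ (b, λ_1 - a) = (5, 1.8102) = u.
  ||u|| = √((5)² + (1.8102)²) = √(28.277) ≈ 5.3176,
  v_1 = u/||u|| ≈ (0.9403, 0.3404) (||v_1|| = 1).

λ_1 = 17.8102,  λ_2 = 2.1898;  v_1 ≈ (0.9403, 0.3404)


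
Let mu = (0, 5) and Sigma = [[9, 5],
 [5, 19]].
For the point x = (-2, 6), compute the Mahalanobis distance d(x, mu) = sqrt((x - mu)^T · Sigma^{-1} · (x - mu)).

Step 1 — centre the observation: (x - mu) = (-2, 1).

Step 2 — invert Sigma. det(Sigma) = 9·19 - (5)² = 146.
  Sigma^{-1} = (1/det) · [[d, -b], [-b, a]] = [[0.1301, -0.0342],
 [-0.0342, 0.0616]].

Step 3 — form the quadratic (x - mu)^T · Sigma^{-1} · (x - mu):
  Sigma^{-1} · (x - mu) = (-0.2945, 0.1301).
  (x - mu)^T · [Sigma^{-1} · (x - mu)] = (-2)·(-0.2945) + (1)·(0.1301) = 0.7192.

Step 4 — take square root: d = √(0.7192) ≈ 0.848.

d(x, mu) = √(0.7192) ≈ 0.848


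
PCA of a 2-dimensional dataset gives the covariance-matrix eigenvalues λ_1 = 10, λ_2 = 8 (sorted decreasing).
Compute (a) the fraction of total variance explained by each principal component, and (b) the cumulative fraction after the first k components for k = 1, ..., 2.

Step 1 — total variance = trace(Sigma) = Σ λ_i = 10 + 8 = 18.

Step 2 — fraction explained by component i = λ_i / Σ λ:
  PC1: 10/18 = 0.5556
  PC2: 8/18 = 0.4444

Step 3 — cumulative fraction after k components = (λ_1 + ... + λ_k) / Σ λ:
  k = 1: 10/18 = 0.5556
  k = 2: (10 + 8)/18 = 18/18 = 1

Summary (fraction, with percent):

explained: PC1 0.5556 (55.56%), PC2 0.4444 (44.44%);  cumulative: 0.5556, 1


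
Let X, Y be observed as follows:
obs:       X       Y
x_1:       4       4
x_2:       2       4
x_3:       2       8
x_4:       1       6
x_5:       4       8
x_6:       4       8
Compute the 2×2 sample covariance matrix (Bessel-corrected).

Step 1 — column means:
  mean(X) = (4 + 2 + 2 + 1 + 4 + 4) / 6 = 17/6 = 2.8333
  mean(Y) = (4 + 4 + 8 + 6 + 8 + 8) / 6 = 38/6 = 6.3333

Step 2 — sample covariance S[i,j] = (1/(n-1)) · Σ_k (x_{k,i} - mean_i) · (x_{k,j} - mean_j), with n-1 = 5.
  S[X,X] = ((1.1667)·(1.1667) + (-0.8333)·(-0.8333) + (-0.8333)·(-0.8333) + (-1.8333)·(-1.8333) + (1.1667)·(1.1667) + (1.1667)·(1.1667)) / 5 = 8.8333/5 = 1.7667
  S[X,Y] = ((1.1667)·(-2.3333) + (-0.8333)·(-2.3333) + (-0.8333)·(1.6667) + (-1.8333)·(-0.3333) + (1.1667)·(1.6667) + (1.1667)·(1.6667)) / 5 = 2.3333/5 = 0.4667
  S[Y,Y] = ((-2.3333)·(-2.3333) + (-2.3333)·(-2.3333) + (1.6667)·(1.6667) + (-0.3333)·(-0.3333) + (1.6667)·(1.6667) + (1.6667)·(1.6667)) / 5 = 19.3333/5 = 3.8667

S is symmetric (S[j,i] = S[i,j]). Assembling:

S = [[1.7667, 0.4667],
 [0.4667, 3.8667]]


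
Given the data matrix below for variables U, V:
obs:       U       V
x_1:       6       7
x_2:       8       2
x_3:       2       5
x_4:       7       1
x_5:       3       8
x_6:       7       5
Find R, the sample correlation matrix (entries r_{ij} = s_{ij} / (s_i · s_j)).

Step 1 — column means:
  mean(U) = (6 + 8 + 2 + 7 + 3 + 7) / 6 = 33/6 = 5.5
  mean(V) = (7 + 2 + 5 + 1 + 8 + 5) / 6 = 28/6 = 4.6667

Step 2 — sample variances and covariances s[i,j] = (1/(n-1)) · Σ_k (x_{k,i} - mean_i) · (x_{k,j} - mean_j), with n-1 = 5:
  s[U,U] = ((0.5)·(0.5) + (2.5)·(2.5) + (-3.5)·(-3.5) + (1.5)·(1.5) + (-2.5)·(-2.5) + (1.5)·(1.5)) / 5 = 29.5/5 = 5.9
  s[U,V] = ((0.5)·(2.3333) + (2.5)·(-2.6667) + (-3.5)·(0.3333) + (1.5)·(-3.6667) + (-2.5)·(3.3333) + (1.5)·(0.3333)) / 5 = -20/5 = -4
  s[V,V] = ((2.3333)·(2.3333) + (-2.6667)·(-2.6667) + (0.3333)·(0.3333) + (-3.6667)·(-3.6667) + (3.3333)·(3.3333) + (0.3333)·(0.3333)) / 5 = 37.3333/5 = 7.4667
  Sample standard deviations s_i = √(s[i,i]):
  s(U) = √(5.9) = 2.429
  s(V) = √(7.4667) = 2.7325

Step 3 — r_{ij} = s_{ij} / (s_i · s_j):
  r[U,U] = 1 (diagonal).
  r[U,V] = -4 / (2.429 · 2.7325) = -4 / 6.6373 = -0.6027
  r[V,V] = 1 (diagonal).

R is symmetric with unit diagonal. Assembling:

R = [[1, -0.6027],
 [-0.6027, 1]]


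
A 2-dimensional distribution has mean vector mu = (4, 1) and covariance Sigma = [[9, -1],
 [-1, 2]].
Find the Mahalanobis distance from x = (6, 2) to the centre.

Step 1 — centre the observation: (x - mu) = (2, 1).

Step 2 — invert Sigma. det(Sigma) = 9·2 - (-1)² = 17.
  Sigma^{-1} = (1/det) · [[d, -b], [-b, a]] = [[0.1176, 0.0588],
 [0.0588, 0.5294]].

Step 3 — form the quadratic (x - mu)^T · Sigma^{-1} · (x - mu):
  Sigma^{-1} · (x - mu) = (0.2941, 0.6471).
  (x - mu)^T · [Sigma^{-1} · (x - mu)] = (2)·(0.2941) + (1)·(0.6471) = 1.2353.

Step 4 — take square root: d = √(1.2353) ≈ 1.1114.

d(x, mu) = √(1.2353) ≈ 1.1114


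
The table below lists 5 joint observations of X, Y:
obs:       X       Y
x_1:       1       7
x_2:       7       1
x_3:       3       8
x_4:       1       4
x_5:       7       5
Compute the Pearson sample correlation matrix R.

Step 1 — column means:
  mean(X) = (1 + 7 + 3 + 1 + 7) / 5 = 19/5 = 3.8
  mean(Y) = (7 + 1 + 8 + 4 + 5) / 5 = 25/5 = 5

Step 2 — sample variances and covariances s[i,j] = (1/(n-1)) · Σ_k (x_{k,i} - mean_i) · (x_{k,j} - mean_j), with n-1 = 4:
  s[X,X] = ((-2.8)·(-2.8) + (3.2)·(3.2) + (-0.8)·(-0.8) + (-2.8)·(-2.8) + (3.2)·(3.2)) / 4 = 36.8/4 = 9.2
  s[X,Y] = ((-2.8)·(2) + (3.2)·(-4) + (-0.8)·(3) + (-2.8)·(-1) + (3.2)·(0)) / 4 = -18/4 = -4.5
  s[Y,Y] = ((2)·(2) + (-4)·(-4) + (3)·(3) + (-1)·(-1) + (0)·(0)) / 4 = 30/4 = 7.5
  Sample standard deviations s_i = √(s[i,i]):
  s(X) = √(9.2) = 3.0332
  s(Y) = √(7.5) = 2.7386

Step 3 — r_{ij} = s_{ij} / (s_i · s_j):
  r[X,X] = 1 (diagonal).
  r[X,Y] = -4.5 / (3.0332 · 2.7386) = -4.5 / 8.3066 = -0.5417
  r[Y,Y] = 1 (diagonal).

R is symmetric with unit diagonal. Assembling:

R = [[1, -0.5417],
 [-0.5417, 1]]


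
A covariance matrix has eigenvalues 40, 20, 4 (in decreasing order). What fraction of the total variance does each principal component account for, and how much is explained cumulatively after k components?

Step 1 — total variance = trace(Sigma) = Σ λ_i = 40 + 20 + 4 = 64.

Step 2 — fraction explained by component i = λ_i / Σ λ:
  PC1: 40/64 = 0.625
  PC2: 20/64 = 0.3125
  PC3: 4/64 = 0.0625

Step 3 — cumulative fraction after k components = (λ_1 + ... + λ_k) / Σ λ:
  k = 1: 40/64 = 0.625
  k = 2: (40 + 20)/64 = 60/64 = 0.9375
  k = 3: (40 + 20 + 4)/64 = 64/64 = 1

Summary (fraction, with percent):

explained: PC1 0.625 (62.5%), PC2 0.3125 (31.25%), PC3 0.0625 (6.25%);  cumulative: 0.625, 0.9375, 1


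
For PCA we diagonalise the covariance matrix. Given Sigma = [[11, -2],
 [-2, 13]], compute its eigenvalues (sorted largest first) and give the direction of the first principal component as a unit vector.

Step 1 — characteristic polynomial of 2×2 Sigma:
  det(Sigma - λI) = λ² - trace · λ + det = 0.
  trace = 11 + 13 = 24, det = 11·13 - (-2)² = 139.
Step 2 — discriminant:
  Δ = trace² - 4·det = 576 - 556 = 20.
Step 3 — eigenvalues:
  λ = (trace ± √Δ)/2 = (24 ± 4.4721)/2,
  λ_1 = 14.2361,  λ_2 = 9.7639.

Step 4 — unit eigenvector for λ_1: solve (Sigma - λ_1 I)v = 0. First row:
  (11 - 14.2361)·v_x + (-2)·v_y = 0, i.e. (-3.2361)·v_x + (-2)·v_y = 0,
  so v ∝ (b, λ_1 - a) = (-2, 3.2361); multiply by -1 so the first entry is positive: u = (2, -3.2361).
  ||u|| = √((2)² + (-3.2361)²) = √(14.4721) ≈ 3.8042,
  v_1 = u/||u|| ≈ (0.5257, -0.8507) (||v_1|| = 1).

λ_1 = 14.2361,  λ_2 = 9.7639;  v_1 ≈ (0.5257, -0.8507)


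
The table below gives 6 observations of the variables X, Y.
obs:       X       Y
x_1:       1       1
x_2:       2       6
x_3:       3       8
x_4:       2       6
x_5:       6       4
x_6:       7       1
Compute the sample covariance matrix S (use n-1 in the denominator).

Step 1 — column means:
  mean(X) = (1 + 2 + 3 + 2 + 6 + 7) / 6 = 21/6 = 3.5
  mean(Y) = (1 + 6 + 8 + 6 + 4 + 1) / 6 = 26/6 = 4.3333

Step 2 — sample covariance S[i,j] = (1/(n-1)) · Σ_k (x_{k,i} - mean_i) · (x_{k,j} - mean_j), with n-1 = 5.
  S[X,X] = ((-2.5)·(-2.5) + (-1.5)·(-1.5) + (-0.5)·(-0.5) + (-1.5)·(-1.5) + (2.5)·(2.5) + (3.5)·(3.5)) / 5 = 29.5/5 = 5.9
  S[X,Y] = ((-2.5)·(-3.3333) + (-1.5)·(1.6667) + (-0.5)·(3.6667) + (-1.5)·(1.6667) + (2.5)·(-0.3333) + (3.5)·(-3.3333)) / 5 = -11/5 = -2.2
  S[Y,Y] = ((-3.3333)·(-3.3333) + (1.6667)·(1.6667) + (3.6667)·(3.6667) + (1.6667)·(1.6667) + (-0.3333)·(-0.3333) + (-3.3333)·(-3.3333)) / 5 = 41.3333/5 = 8.2667

S is symmetric (S[j,i] = S[i,j]). Assembling:

S = [[5.9, -2.2],
 [-2.2, 8.2667]]


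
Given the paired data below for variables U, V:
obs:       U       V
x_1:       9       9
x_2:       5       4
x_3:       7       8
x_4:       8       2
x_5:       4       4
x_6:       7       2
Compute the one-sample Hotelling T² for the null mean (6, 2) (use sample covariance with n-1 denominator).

Step 1 — sample mean vector:
  mean(U) = (9 + 5 + 7 + 8 + 4 + 7) / 6 = 40/6 = 6.6667
  mean(V) = (9 + 4 + 8 + 2 + 4 + 2) / 6 = 29/6 = 4.8333
  x̄ = (6.6667, 4.8333),  deviation x̄ - mu_0 = (6.6667, 4.8333) - (6, 2) = (0.6667, 2.8333).

Step 2 — sample covariance matrix, S[i,j] = (1/(n-1)) · Σ_k (x_{k,i} - mean_i) · (x_{k,j} - mean_j), divisor n-1 = 5:
  S[U,U] = ((2.3333)·(2.3333) + (-1.6667)·(-1.6667) + (0.3333)·(0.3333) + (1.3333)·(1.3333) + (-2.6667)·(-2.6667) + (0.3333)·(0.3333)) / 5 = 17.3333/5 = 3.4667
  S[U,V] = ((2.3333)·(4.1667) + (-1.6667)·(-0.8333) + (0.3333)·(3.1667) + (1.3333)·(-2.8333) + (-2.6667)·(-0.8333) + (0.3333)·(-2.8333)) / 5 = 9.6667/5 = 1.9333
  S[V,V] = ((4.1667)·(4.1667) + (-0.8333)·(-0.8333) + (3.1667)·(3.1667) + (-2.8333)·(-2.8333) + (-0.8333)·(-0.8333) + (-2.8333)·(-2.8333)) / 5 = 44.8333/5 = 8.9667
  S = [[3.4667, 1.9333],
 [1.9333, 8.9667]].

Step 3 — invert S. det(S) = 3.4667·8.9667 - (1.9333)² = 27.3467.
  S^{-1} = (1/det) · [[d, -b], [-b, a]] = [[0.3279, -0.0707],
 [-0.0707, 0.1268]].

Step 4 — quadratic form (x̄ - mu_0)^T · S^{-1} · (x̄ - mu_0):
  S^{-1} · (x̄ - mu_0) = (0.0183, 0.312),
  (x̄ - mu_0)^T · [...] = (0.6667)·(0.0183) + (2.8333)·(0.312) = 0.8963.

Step 5 — scale by n: T² = 6 · 0.8963 = 5.3779.

T² ≈ 5.3779


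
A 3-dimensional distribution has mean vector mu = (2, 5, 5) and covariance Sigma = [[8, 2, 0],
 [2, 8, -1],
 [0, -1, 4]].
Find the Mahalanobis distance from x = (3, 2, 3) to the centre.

Step 1 — centre the observation: (x - mu) = (1, -3, -2).

Step 2 — invert Sigma (cofactor / det for 3×3, or solve directly):
  Sigma^{-1} = [[0.1336, -0.0345, -0.0086],
 [-0.0345, 0.1379, 0.0345],
 [-0.0086, 0.0345, 0.2586]].

Step 3 — form the quadratic (x - mu)^T · Sigma^{-1} · (x - mu):
  Sigma^{-1} · (x - mu) = (0.2543, -0.5172, -0.6293).
  (x - mu)^T · [Sigma^{-1} · (x - mu)] = (1)·(0.2543) + (-3)·(-0.5172) + (-2)·(-0.6293) = 3.0647.

Step 4 — take square root: d = √(3.0647) ≈ 1.7506.

d(x, mu) = √(3.0647) ≈ 1.7506


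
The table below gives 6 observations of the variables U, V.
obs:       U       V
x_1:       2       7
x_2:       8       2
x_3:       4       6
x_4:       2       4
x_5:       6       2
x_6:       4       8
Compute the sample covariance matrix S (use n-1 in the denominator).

Step 1 — column means:
  mean(U) = (2 + 8 + 4 + 2 + 6 + 4) / 6 = 26/6 = 4.3333
  mean(V) = (7 + 2 + 6 + 4 + 2 + 8) / 6 = 29/6 = 4.8333

Step 2 — sample covariance S[i,j] = (1/(n-1)) · Σ_k (x_{k,i} - mean_i) · (x_{k,j} - mean_j), with n-1 = 5.
  S[U,U] = ((-2.3333)·(-2.3333) + (3.6667)·(3.6667) + (-0.3333)·(-0.3333) + (-2.3333)·(-2.3333) + (1.6667)·(1.6667) + (-0.3333)·(-0.3333)) / 5 = 27.3333/5 = 5.4667
  S[U,V] = ((-2.3333)·(2.1667) + (3.6667)·(-2.8333) + (-0.3333)·(1.1667) + (-2.3333)·(-0.8333) + (1.6667)·(-2.8333) + (-0.3333)·(3.1667)) / 5 = -19.6667/5 = -3.9333
  S[V,V] = ((2.1667)·(2.1667) + (-2.8333)·(-2.8333) + (1.1667)·(1.1667) + (-0.8333)·(-0.8333) + (-2.8333)·(-2.8333) + (3.1667)·(3.1667)) / 5 = 32.8333/5 = 6.5667

S is symmetric (S[j,i] = S[i,j]). Assembling:

S = [[5.4667, -3.9333],
 [-3.9333, 6.5667]]


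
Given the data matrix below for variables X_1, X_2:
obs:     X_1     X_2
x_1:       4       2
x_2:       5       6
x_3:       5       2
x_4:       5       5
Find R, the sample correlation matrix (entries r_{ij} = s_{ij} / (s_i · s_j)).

Step 1 — column means:
  mean(X_1) = (4 + 5 + 5 + 5) / 4 = 19/4 = 4.75
  mean(X_2) = (2 + 6 + 2 + 5) / 4 = 15/4 = 3.75

Step 2 — sample variances and covariances s[i,j] = (1/(n-1)) · Σ_k (x_{k,i} - mean_i) · (x_{k,j} - mean_j), with n-1 = 3:
  s[X_1,X_1] = ((-0.75)·(-0.75) + (0.25)·(0.25) + (0.25)·(0.25) + (0.25)·(0.25)) / 3 = 0.75/3 = 0.25
  s[X_1,X_2] = ((-0.75)·(-1.75) + (0.25)·(2.25) + (0.25)·(-1.75) + (0.25)·(1.25)) / 3 = 1.75/3 = 0.5833
  s[X_2,X_2] = ((-1.75)·(-1.75) + (2.25)·(2.25) + (-1.75)·(-1.75) + (1.25)·(1.25)) / 3 = 12.75/3 = 4.25
  Sample standard deviations s_i = √(s[i,i]):
  s(X_1) = √(0.25) = 0.5
  s(X_2) = √(4.25) = 2.0616

Step 3 — r_{ij} = s_{ij} / (s_i · s_j):
  r[X_1,X_1] = 1 (diagonal).
  r[X_1,X_2] = 0.5833 / (0.5 · 2.0616) = 0.5833 / 1.0308 = 0.5659
  r[X_2,X_2] = 1 (diagonal).

R is symmetric with unit diagonal. Assembling:

R = [[1, 0.5659],
 [0.5659, 1]]


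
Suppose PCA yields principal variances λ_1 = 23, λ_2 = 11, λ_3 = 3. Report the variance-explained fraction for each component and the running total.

Step 1 — total variance = trace(Sigma) = Σ λ_i = 23 + 11 + 3 = 37.

Step 2 — fraction explained by component i = λ_i / Σ λ:
  PC1: 23/37 = 0.6216
  PC2: 11/37 = 0.2973
  PC3: 3/37 = 0.0811

Step 3 — cumulative fraction after k components = (λ_1 + ... + λ_k) / Σ λ:
  k = 1: 23/37 = 0.6216
  k = 2: (23 + 11)/37 = 34/37 = 0.9189
  k = 3: (23 + 11 + 3)/37 = 37/37 = 1

Summary (fraction, with percent):

explained: PC1 0.6216 (62.16%), PC2 0.2973 (29.73%), PC3 0.0811 (8.11%);  cumulative: 0.6216, 0.9189, 1


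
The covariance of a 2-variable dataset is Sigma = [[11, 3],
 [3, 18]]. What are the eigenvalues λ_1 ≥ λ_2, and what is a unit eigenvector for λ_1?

Step 1 — characteristic polynomial of 2×2 Sigma:
  det(Sigma - λI) = λ² - trace · λ + det = 0.
  trace = 11 + 18 = 29, det = 11·18 - (3)² = 189.
Step 2 — discriminant:
  Δ = trace² - 4·det = 841 - 756 = 85.
Step 3 — eigenvalues:
  λ = (trace ± √Δ)/2 = (29 ± 9.2195)/2,
  λ_1 = 19.1098,  λ_2 = 9.8902.

Step 4 — unit eigenvector for λ_1: solve (Sigma - λ_1 I)v = 0. First row:
  (11 - 19.1098)·v_x + (3)·v_y = 0, i.e. (-8.1098)·v_x + (3)·v_y = 0,
  so v ∝ (b, λ_1 - a) = (3, 8.1098) = u.
  ||u|| = √((3)² + (8.1098)²) = √(74.7684) ≈ 8.6469,
  v_1 = u/||u|| ≈ (0.3469, 0.9379) (||v_1|| = 1).

λ_1 = 19.1098,  λ_2 = 9.8902;  v_1 ≈ (0.3469, 0.9379)
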